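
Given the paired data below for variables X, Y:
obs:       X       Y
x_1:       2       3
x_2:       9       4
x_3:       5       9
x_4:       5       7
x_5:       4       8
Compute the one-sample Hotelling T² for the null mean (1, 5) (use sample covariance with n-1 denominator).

Step 1 — sample mean vector:
  mean(X) = (2 + 9 + 5 + 5 + 4) / 5 = 25/5 = 5
  mean(Y) = (3 + 4 + 9 + 7 + 8) / 5 = 31/5 = 6.2
  x̄ = (5, 6.2),  deviation x̄ - mu_0 = (5, 6.2) - (1, 5) = (4, 1.2).

Step 2 — sample covariance matrix, S[i,j] = (1/(n-1)) · Σ_k (x_{k,i} - mean_i) · (x_{k,j} - mean_j), divisor n-1 = 4:
  S[X,X] = ((-3)·(-3) + (4)·(4) + (0)·(0) + (0)·(0) + (-1)·(-1)) / 4 = 26/4 = 6.5
  S[X,Y] = ((-3)·(-3.2) + (4)·(-2.2) + (0)·(2.8) + (0)·(0.8) + (-1)·(1.8)) / 4 = -1/4 = -0.25
  S[Y,Y] = ((-3.2)·(-3.2) + (-2.2)·(-2.2) + (2.8)·(2.8) + (0.8)·(0.8) + (1.8)·(1.8)) / 4 = 26.8/4 = 6.7
  S = [[6.5, -0.25],
 [-0.25, 6.7]].

Step 3 — invert S. det(S) = 6.5·6.7 - (-0.25)² = 43.4875.
  S^{-1} = (1/det) · [[d, -b], [-b, a]] = [[0.1541, 0.0057],
 [0.0057, 0.1495]].

Step 4 — quadratic form (x̄ - mu_0)^T · S^{-1} · (x̄ - mu_0):
  S^{-1} · (x̄ - mu_0) = (0.6232, 0.2024),
  (x̄ - mu_0)^T · [...] = (4)·(0.6232) + (1.2)·(0.2024) = 2.7355.

Step 5 — scale by n: T² = 5 · 2.7355 = 13.6775.

T² ≈ 13.6775


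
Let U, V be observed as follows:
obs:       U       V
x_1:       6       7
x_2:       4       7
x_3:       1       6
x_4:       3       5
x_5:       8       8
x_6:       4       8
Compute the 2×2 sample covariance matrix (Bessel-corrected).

Step 1 — column means:
  mean(U) = (6 + 4 + 1 + 3 + 8 + 4) / 6 = 26/6 = 4.3333
  mean(V) = (7 + 7 + 6 + 5 + 8 + 8) / 6 = 41/6 = 6.8333

Step 2 — sample covariance S[i,j] = (1/(n-1)) · Σ_k (x_{k,i} - mean_i) · (x_{k,j} - mean_j), with n-1 = 5.
  S[U,U] = ((1.6667)·(1.6667) + (-0.3333)·(-0.3333) + (-3.3333)·(-3.3333) + (-1.3333)·(-1.3333) + (3.6667)·(3.6667) + (-0.3333)·(-0.3333)) / 5 = 29.3333/5 = 5.8667
  S[U,V] = ((1.6667)·(0.1667) + (-0.3333)·(0.1667) + (-3.3333)·(-0.8333) + (-1.3333)·(-1.8333) + (3.6667)·(1.1667) + (-0.3333)·(1.1667)) / 5 = 9.3333/5 = 1.8667
  S[V,V] = ((0.1667)·(0.1667) + (0.1667)·(0.1667) + (-0.8333)·(-0.8333) + (-1.8333)·(-1.8333) + (1.1667)·(1.1667) + (1.1667)·(1.1667)) / 5 = 6.8333/5 = 1.3667

S is symmetric (S[j,i] = S[i,j]). Assembling:

S = [[5.8667, 1.8667],
 [1.8667, 1.3667]]


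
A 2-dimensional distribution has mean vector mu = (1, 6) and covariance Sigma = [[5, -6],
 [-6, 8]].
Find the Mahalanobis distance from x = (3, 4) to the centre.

Step 1 — centre the observation: (x - mu) = (2, -2).

Step 2 — invert Sigma. det(Sigma) = 5·8 - (-6)² = 4.
  Sigma^{-1} = (1/det) · [[d, -b], [-b, a]] = [[2, 1.5],
 [1.5, 1.25]].

Step 3 — form the quadratic (x - mu)^T · Sigma^{-1} · (x - mu):
  Sigma^{-1} · (x - mu) = (1, 0.5).
  (x - mu)^T · [Sigma^{-1} · (x - mu)] = (2)·(1) + (-2)·(0.5) = 1.

Step 4 — take square root: d = √(1) ≈ 1.

d(x, mu) = √(1) ≈ 1


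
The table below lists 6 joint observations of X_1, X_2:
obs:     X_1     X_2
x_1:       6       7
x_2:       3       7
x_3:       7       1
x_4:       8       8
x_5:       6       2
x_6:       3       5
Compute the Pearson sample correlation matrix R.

Step 1 — column means:
  mean(X_1) = (6 + 3 + 7 + 8 + 6 + 3) / 6 = 33/6 = 5.5
  mean(X_2) = (7 + 7 + 1 + 8 + 2 + 5) / 6 = 30/6 = 5

Step 2 — sample variances and covariances s[i,j] = (1/(n-1)) · Σ_k (x_{k,i} - mean_i) · (x_{k,j} - mean_j), with n-1 = 5:
  s[X_1,X_1] = ((0.5)·(0.5) + (-2.5)·(-2.5) + (1.5)·(1.5) + (2.5)·(2.5) + (0.5)·(0.5) + (-2.5)·(-2.5)) / 5 = 21.5/5 = 4.3
  s[X_1,X_2] = ((0.5)·(2) + (-2.5)·(2) + (1.5)·(-4) + (2.5)·(3) + (0.5)·(-3) + (-2.5)·(0)) / 5 = -4/5 = -0.8
  s[X_2,X_2] = ((2)·(2) + (2)·(2) + (-4)·(-4) + (3)·(3) + (-3)·(-3) + (0)·(0)) / 5 = 42/5 = 8.4
  Sample standard deviations s_i = √(s[i,i]):
  s(X_1) = √(4.3) = 2.0736
  s(X_2) = √(8.4) = 2.8983

Step 3 — r_{ij} = s_{ij} / (s_i · s_j):
  r[X_1,X_1] = 1 (diagonal).
  r[X_1,X_2] = -0.8 / (2.0736 · 2.8983) = -0.8 / 6.01 = -0.1331
  r[X_2,X_2] = 1 (diagonal).

R is symmetric with unit diagonal. Assembling:

R = [[1, -0.1331],
 [-0.1331, 1]]


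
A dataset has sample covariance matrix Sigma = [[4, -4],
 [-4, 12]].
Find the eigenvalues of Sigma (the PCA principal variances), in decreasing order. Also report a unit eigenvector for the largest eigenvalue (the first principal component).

Step 1 — characteristic polynomial of 2×2 Sigma:
  det(Sigma - λI) = λ² - trace · λ + det = 0.
  trace = 4 + 12 = 16, det = 4·12 - (-4)² = 32.
Step 2 — discriminant:
  Δ = trace² - 4·det = 256 - 128 = 128.
Step 3 — eigenvalues:
  λ = (trace ± √Δ)/2 = (16 ± 11.3137)/2,
  λ_1 = 13.6569,  λ_2 = 2.3431.

Step 4 — unit eigenvector for λ_1: solve (Sigma - λ_1 I)v = 0. First row:
  (4 - 13.6569)·v_x + (-4)·v_y = 0, i.e. (-9.6569)·v_x + (-4)·v_y = 0,
  so v ∝ (b, λ_1 - a) = (-4, 9.6569); multiply by -1 so the first entry is positive: u = (4, -9.6569).
  ||u|| = √((4)² + (-9.6569)²) = √(109.2548) ≈ 10.4525,
  v_1 = u/||u|| ≈ (0.3827, -0.9239) (||v_1|| = 1).

λ_1 = 13.6569,  λ_2 = 2.3431;  v_1 ≈ (0.3827, -0.9239)


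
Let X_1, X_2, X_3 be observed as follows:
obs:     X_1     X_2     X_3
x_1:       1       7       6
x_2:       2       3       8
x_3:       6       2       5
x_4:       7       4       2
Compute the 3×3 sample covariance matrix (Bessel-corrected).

Step 1 — column means:
  mean(X_1) = (1 + 2 + 6 + 7) / 4 = 16/4 = 4
  mean(X_2) = (7 + 3 + 2 + 4) / 4 = 16/4 = 4
  mean(X_3) = (6 + 8 + 5 + 2) / 4 = 21/4 = 5.25

Step 2 — sample covariance S[i,j] = (1/(n-1)) · Σ_k (x_{k,i} - mean_i) · (x_{k,j} - mean_j), with n-1 = 3.
  S[X_1,X_1] = ((-3)·(-3) + (-2)·(-2) + (2)·(2) + (3)·(3)) / 3 = 26/3 = 8.6667
  S[X_1,X_2] = ((-3)·(3) + (-2)·(-1) + (2)·(-2) + (3)·(0)) / 3 = -11/3 = -3.6667
  S[X_1,X_3] = ((-3)·(0.75) + (-2)·(2.75) + (2)·(-0.25) + (3)·(-3.25)) / 3 = -18/3 = -6
  S[X_2,X_2] = ((3)·(3) + (-1)·(-1) + (-2)·(-2) + (0)·(0)) / 3 = 14/3 = 4.6667
  S[X_2,X_3] = ((3)·(0.75) + (-1)·(2.75) + (-2)·(-0.25) + (0)·(-3.25)) / 3 = 0/3 = 0
  S[X_3,X_3] = ((0.75)·(0.75) + (2.75)·(2.75) + (-0.25)·(-0.25) + (-3.25)·(-3.25)) / 3 = 18.75/3 = 6.25

S is symmetric (S[j,i] = S[i,j]). Assembling:

S = [[8.6667, -3.6667, -6],
 [-3.6667, 4.6667, 0],
 [-6, 0, 6.25]]


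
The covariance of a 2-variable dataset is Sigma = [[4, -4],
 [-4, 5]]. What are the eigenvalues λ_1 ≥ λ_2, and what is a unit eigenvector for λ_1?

Step 1 — characteristic polynomial of 2×2 Sigma:
  det(Sigma - λI) = λ² - trace · λ + det = 0.
  trace = 4 + 5 = 9, det = 4·5 - (-4)² = 4.
Step 2 — discriminant:
  Δ = trace² - 4·det = 81 - 16 = 65.
Step 3 — eigenvalues:
  λ = (trace ± √Δ)/2 = (9 ± 8.0623)/2,
  λ_1 = 8.5311,  λ_2 = 0.4689.

Step 4 — unit eigenvector for λ_1: solve (Sigma - λ_1 I)v = 0. First row:
  (4 - 8.5311)·v_x + (-4)·v_y = 0, i.e. (-4.5311)·v_x + (-4)·v_y = 0,
  so v ∝ (b, λ_1 - a) = (-4, 4.5311); multiply by -1 so the first entry is positive: u = (4, -4.5311).
  ||u|| = √((4)² + (-4.5311)²) = √(36.5311) ≈ 6.0441,
  v_1 = u/||u|| ≈ (0.6618, -0.7497) (||v_1|| = 1).

λ_1 = 8.5311,  λ_2 = 0.4689;  v_1 ≈ (0.6618, -0.7497)


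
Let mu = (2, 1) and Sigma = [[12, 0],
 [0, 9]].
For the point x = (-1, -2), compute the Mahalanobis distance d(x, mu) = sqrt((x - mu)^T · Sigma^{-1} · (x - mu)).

Step 1 — centre the observation: (x - mu) = (-3, -3).

Step 2 — invert Sigma. det(Sigma) = 12·9 - (0)² = 108.
  Sigma^{-1} = (1/det) · [[d, -b], [-b, a]] = [[0.0833, 0],
 [0, 0.1111]].

Step 3 — form the quadratic (x - mu)^T · Sigma^{-1} · (x - mu):
  Sigma^{-1} · (x - mu) = (-0.25, -0.3333).
  (x - mu)^T · [Sigma^{-1} · (x - mu)] = (-3)·(-0.25) + (-3)·(-0.3333) = 1.75.

Step 4 — take square root: d = √(1.75) ≈ 1.3229.

d(x, mu) = √(1.75) ≈ 1.3229


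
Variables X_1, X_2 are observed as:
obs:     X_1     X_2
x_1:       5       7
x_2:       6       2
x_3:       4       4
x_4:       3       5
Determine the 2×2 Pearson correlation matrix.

Step 1 — column means:
  mean(X_1) = (5 + 6 + 4 + 3) / 4 = 18/4 = 4.5
  mean(X_2) = (7 + 2 + 4 + 5) / 4 = 18/4 = 4.5

Step 2 — sample variances and covariances s[i,j] = (1/(n-1)) · Σ_k (x_{k,i} - mean_i) · (x_{k,j} - mean_j), with n-1 = 3:
  s[X_1,X_1] = ((0.5)·(0.5) + (1.5)·(1.5) + (-0.5)·(-0.5) + (-1.5)·(-1.5)) / 3 = 5/3 = 1.6667
  s[X_1,X_2] = ((0.5)·(2.5) + (1.5)·(-2.5) + (-0.5)·(-0.5) + (-1.5)·(0.5)) / 3 = -3/3 = -1
  s[X_2,X_2] = ((2.5)·(2.5) + (-2.5)·(-2.5) + (-0.5)·(-0.5) + (0.5)·(0.5)) / 3 = 13/3 = 4.3333
  Sample standard deviations s_i = √(s[i,i]):
  s(X_1) = √(1.6667) = 1.291
  s(X_2) = √(4.3333) = 2.0817

Step 3 — r_{ij} = s_{ij} / (s_i · s_j):
  r[X_1,X_1] = 1 (diagonal).
  r[X_1,X_2] = -1 / (1.291 · 2.0817) = -1 / 2.6874 = -0.3721
  r[X_2,X_2] = 1 (diagonal).

R is symmetric with unit diagonal. Assembling:

R = [[1, -0.3721],
 [-0.3721, 1]]


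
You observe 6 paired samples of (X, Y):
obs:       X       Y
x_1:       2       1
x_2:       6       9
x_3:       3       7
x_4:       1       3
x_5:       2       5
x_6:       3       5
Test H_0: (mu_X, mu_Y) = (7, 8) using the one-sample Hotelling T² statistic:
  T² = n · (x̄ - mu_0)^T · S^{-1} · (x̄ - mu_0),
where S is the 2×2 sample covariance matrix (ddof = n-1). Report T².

Step 1 — sample mean vector:
  mean(X) = (2 + 6 + 3 + 1 + 2 + 3) / 6 = 17/6 = 2.8333
  mean(Y) = (1 + 9 + 7 + 3 + 5 + 5) / 6 = 30/6 = 5
  x̄ = (2.8333, 5),  deviation x̄ - mu_0 = (2.8333, 5) - (7, 8) = (-4.1667, -3).

Step 2 — sample covariance matrix, S[i,j] = (1/(n-1)) · Σ_k (x_{k,i} - mean_i) · (x_{k,j} - mean_j), divisor n-1 = 5:
  S[X,X] = ((-0.8333)·(-0.8333) + (3.1667)·(3.1667) + (0.1667)·(0.1667) + (-1.8333)·(-1.8333) + (-0.8333)·(-0.8333) + (0.1667)·(0.1667)) / 5 = 14.8333/5 = 2.9667
  S[X,Y] = ((-0.8333)·(-4) + (3.1667)·(4) + (0.1667)·(2) + (-1.8333)·(-2) + (-0.8333)·(0) + (0.1667)·(0)) / 5 = 20/5 = 4
  S[Y,Y] = ((-4)·(-4) + (4)·(4) + (2)·(2) + (-2)·(-2) + (0)·(0) + (0)·(0)) / 5 = 40/5 = 8
  S = [[2.9667, 4],
 [4, 8]].

Step 3 — invert S. det(S) = 2.9667·8 - (4)² = 7.7333.
  S^{-1} = (1/det) · [[d, -b], [-b, a]] = [[1.0345, -0.5172],
 [-0.5172, 0.3836]].

Step 4 — quadratic form (x̄ - mu_0)^T · S^{-1} · (x̄ - mu_0):
  S^{-1} · (x̄ - mu_0) = (-2.7586, 1.0043),
  (x̄ - mu_0)^T · [...] = (-4.1667)·(-2.7586) + (-3)·(1.0043) = 8.4813.

Step 5 — scale by n: T² = 6 · 8.4813 = 50.8879.

T² ≈ 50.8879


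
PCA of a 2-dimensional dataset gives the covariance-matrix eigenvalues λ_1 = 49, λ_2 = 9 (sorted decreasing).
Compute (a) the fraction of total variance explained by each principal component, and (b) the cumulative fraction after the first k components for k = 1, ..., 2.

Step 1 — total variance = trace(Sigma) = Σ λ_i = 49 + 9 = 58.

Step 2 — fraction explained by component i = λ_i / Σ λ:
  PC1: 49/58 = 0.8448
  PC2: 9/58 = 0.1552

Step 3 — cumulative fraction after k components = (λ_1 + ... + λ_k) / Σ λ:
  k = 1: 49/58 = 0.8448
  k = 2: (49 + 9)/58 = 58/58 = 1

Summary (fraction, with percent):

explained: PC1 0.8448 (84.48%), PC2 0.1552 (15.52%);  cumulative: 0.8448, 1


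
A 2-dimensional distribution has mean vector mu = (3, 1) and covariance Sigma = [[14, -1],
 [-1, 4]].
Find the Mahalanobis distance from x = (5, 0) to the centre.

Step 1 — centre the observation: (x - mu) = (2, -1).

Step 2 — invert Sigma. det(Sigma) = 14·4 - (-1)² = 55.
  Sigma^{-1} = (1/det) · [[d, -b], [-b, a]] = [[0.0727, 0.0182],
 [0.0182, 0.2545]].

Step 3 — form the quadratic (x - mu)^T · Sigma^{-1} · (x - mu):
  Sigma^{-1} · (x - mu) = (0.1273, -0.2182).
  (x - mu)^T · [Sigma^{-1} · (x - mu)] = (2)·(0.1273) + (-1)·(-0.2182) = 0.4727.

Step 4 — take square root: d = √(0.4727) ≈ 0.6876.

d(x, mu) = √(0.4727) ≈ 0.6876


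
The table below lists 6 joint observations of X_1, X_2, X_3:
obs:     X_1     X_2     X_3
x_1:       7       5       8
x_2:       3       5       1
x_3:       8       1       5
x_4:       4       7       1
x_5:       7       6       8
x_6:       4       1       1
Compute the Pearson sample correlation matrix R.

Step 1 — column means:
  mean(X_1) = (7 + 3 + 8 + 4 + 7 + 4) / 6 = 33/6 = 5.5
  mean(X_2) = (5 + 5 + 1 + 7 + 6 + 1) / 6 = 25/6 = 4.1667
  mean(X_3) = (8 + 1 + 5 + 1 + 8 + 1) / 6 = 24/6 = 4

Step 2 — sample variances and covariances s[i,j] = (1/(n-1)) · Σ_k (x_{k,i} - mean_i) · (x_{k,j} - mean_j), with n-1 = 5:
  s[X_1,X_1] = ((1.5)·(1.5) + (-2.5)·(-2.5) + (2.5)·(2.5) + (-1.5)·(-1.5) + (1.5)·(1.5) + (-1.5)·(-1.5)) / 5 = 21.5/5 = 4.3
  s[X_1,X_2] = ((1.5)·(0.8333) + (-2.5)·(0.8333) + (2.5)·(-3.1667) + (-1.5)·(2.8333) + (1.5)·(1.8333) + (-1.5)·(-3.1667)) / 5 = -5.5/5 = -1.1
  s[X_1,X_3] = ((1.5)·(4) + (-2.5)·(-3) + (2.5)·(1) + (-1.5)·(-3) + (1.5)·(4) + (-1.5)·(-3)) / 5 = 31/5 = 6.2
  s[X_2,X_2] = ((0.8333)·(0.8333) + (0.8333)·(0.8333) + (-3.1667)·(-3.1667) + (2.8333)·(2.8333) + (1.8333)·(1.8333) + (-3.1667)·(-3.1667)) / 5 = 32.8333/5 = 6.5667
  s[X_2,X_3] = ((0.8333)·(4) + (0.8333)·(-3) + (-3.1667)·(1) + (2.8333)·(-3) + (1.8333)·(4) + (-3.1667)·(-3)) / 5 = 6/5 = 1.2
  s[X_3,X_3] = ((4)·(4) + (-3)·(-3) + (1)·(1) + (-3)·(-3) + (4)·(4) + (-3)·(-3)) / 5 = 60/5 = 12
  Sample standard deviations s_i = √(s[i,i]):
  s(X_1) = √(4.3) = 2.0736
  s(X_2) = √(6.5667) = 2.5626
  s(X_3) = √(12) = 3.4641

Step 3 — r_{ij} = s_{ij} / (s_i · s_j):
  r[X_1,X_1] = 1 (diagonal).
  r[X_1,X_2] = -1.1 / (2.0736 · 2.5626) = -1.1 / 5.3138 = -0.207
  r[X_1,X_3] = 6.2 / (2.0736 · 3.4641) = 6.2 / 7.1833 = 0.8631
  r[X_2,X_2] = 1 (diagonal).
  r[X_2,X_3] = 1.2 / (2.5626 · 3.4641) = 1.2 / 8.8769 = 0.1352
  r[X_3,X_3] = 1 (diagonal).

R is symmetric with unit diagonal. Assembling:

R = [[1, -0.207, 0.8631],
 [-0.207, 1, 0.1352],
 [0.8631, 0.1352, 1]]


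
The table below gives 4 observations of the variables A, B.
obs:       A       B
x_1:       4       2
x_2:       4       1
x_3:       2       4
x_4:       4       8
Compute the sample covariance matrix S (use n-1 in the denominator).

Step 1 — column means:
  mean(A) = (4 + 4 + 2 + 4) / 4 = 14/4 = 3.5
  mean(B) = (2 + 1 + 4 + 8) / 4 = 15/4 = 3.75

Step 2 — sample covariance S[i,j] = (1/(n-1)) · Σ_k (x_{k,i} - mean_i) · (x_{k,j} - mean_j), with n-1 = 3.
  S[A,A] = ((0.5)·(0.5) + (0.5)·(0.5) + (-1.5)·(-1.5) + (0.5)·(0.5)) / 3 = 3/3 = 1
  S[A,B] = ((0.5)·(-1.75) + (0.5)·(-2.75) + (-1.5)·(0.25) + (0.5)·(4.25)) / 3 = -0.5/3 = -0.1667
  S[B,B] = ((-1.75)·(-1.75) + (-2.75)·(-2.75) + (0.25)·(0.25) + (4.25)·(4.25)) / 3 = 28.75/3 = 9.5833

S is symmetric (S[j,i] = S[i,j]). Assembling:

S = [[1, -0.1667],
 [-0.1667, 9.5833]]


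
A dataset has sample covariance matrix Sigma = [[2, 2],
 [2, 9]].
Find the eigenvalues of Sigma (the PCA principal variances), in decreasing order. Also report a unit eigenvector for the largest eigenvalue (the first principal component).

Step 1 — characteristic polynomial of 2×2 Sigma:
  det(Sigma - λI) = λ² - trace · λ + det = 0.
  trace = 2 + 9 = 11, det = 2·9 - (2)² = 14.
Step 2 — discriminant:
  Δ = trace² - 4·det = 121 - 56 = 65.
Step 3 — eigenvalues:
  λ = (trace ± √Δ)/2 = (11 ± 8.0623)/2,
  λ_1 = 9.5311,  λ_2 = 1.4689.

Step 4 — unit eigenvector for λ_1: solve (Sigma - λ_1 I)v = 0. First row:
  (2 - 9.5311)·v_x + (2)·v_y = 0, i.e. (-7.5311)·v_x + (2)·v_y = 0,
  so v ∝ (b, λ_1 - a) = (2, 7.5311) = u.
  ||u|| = √((2)² + (7.5311)²) = √(60.7179) ≈ 7.7922,
  v_1 = u/||u|| ≈ (0.2567, 0.9665) (||v_1|| = 1).

λ_1 = 9.5311,  λ_2 = 1.4689;  v_1 ≈ (0.2567, 0.9665)


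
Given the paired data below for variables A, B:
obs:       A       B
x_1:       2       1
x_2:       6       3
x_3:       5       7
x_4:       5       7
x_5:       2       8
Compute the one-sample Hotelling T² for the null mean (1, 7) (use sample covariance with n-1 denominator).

Step 1 — sample mean vector:
  mean(A) = (2 + 6 + 5 + 5 + 2) / 5 = 20/5 = 4
  mean(B) = (1 + 3 + 7 + 7 + 8) / 5 = 26/5 = 5.2
  x̄ = (4, 5.2),  deviation x̄ - mu_0 = (4, 5.2) - (1, 7) = (3, -1.8).

Step 2 — sample covariance matrix, S[i,j] = (1/(n-1)) · Σ_k (x_{k,i} - mean_i) · (x_{k,j} - mean_j), divisor n-1 = 4:
  S[A,A] = ((-2)·(-2) + (2)·(2) + (1)·(1) + (1)·(1) + (-2)·(-2)) / 4 = 14/4 = 3.5
  S[A,B] = ((-2)·(-4.2) + (2)·(-2.2) + (1)·(1.8) + (1)·(1.8) + (-2)·(2.8)) / 4 = 2/4 = 0.5
  S[B,B] = ((-4.2)·(-4.2) + (-2.2)·(-2.2) + (1.8)·(1.8) + (1.8)·(1.8) + (2.8)·(2.8)) / 4 = 36.8/4 = 9.2
  S = [[3.5, 0.5],
 [0.5, 9.2]].

Step 3 — invert S. det(S) = 3.5·9.2 - (0.5)² = 31.95.
  S^{-1} = (1/det) · [[d, -b], [-b, a]] = [[0.2879, -0.0156],
 [-0.0156, 0.1095]].

Step 4 — quadratic form (x̄ - mu_0)^T · S^{-1} · (x̄ - mu_0):
  S^{-1} · (x̄ - mu_0) = (0.892, -0.2441),
  (x̄ - mu_0)^T · [...] = (3)·(0.892) + (-1.8)·(-0.2441) = 3.1155.

Step 5 — scale by n: T² = 5 · 3.1155 = 15.5775.

T² ≈ 15.5775


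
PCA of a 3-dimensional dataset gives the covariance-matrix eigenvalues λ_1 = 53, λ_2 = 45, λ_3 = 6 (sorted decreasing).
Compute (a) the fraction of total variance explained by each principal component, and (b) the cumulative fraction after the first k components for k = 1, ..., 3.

Step 1 — total variance = trace(Sigma) = Σ λ_i = 53 + 45 + 6 = 104.

Step 2 — fraction explained by component i = λ_i / Σ λ:
  PC1: 53/104 = 0.5096
  PC2: 45/104 = 0.4327
  PC3: 6/104 = 0.0577

Step 3 — cumulative fraction after k components = (λ_1 + ... + λ_k) / Σ λ:
  k = 1: 53/104 = 0.5096
  k = 2: (53 + 45)/104 = 98/104 = 0.9423
  k = 3: (53 + 45 + 6)/104 = 104/104 = 1

Summary (fraction, with percent):

explained: PC1 0.5096 (50.96%), PC2 0.4327 (43.27%), PC3 0.0577 (5.77%);  cumulative: 0.5096, 0.9423, 1


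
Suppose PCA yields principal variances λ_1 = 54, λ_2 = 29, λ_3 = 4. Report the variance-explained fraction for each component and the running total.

Step 1 — total variance = trace(Sigma) = Σ λ_i = 54 + 29 + 4 = 87.

Step 2 — fraction explained by component i = λ_i / Σ λ:
  PC1: 54/87 = 0.6207
  PC2: 29/87 = 0.3333
  PC3: 4/87 = 0.046

Step 3 — cumulative fraction after k components = (λ_1 + ... + λ_k) / Σ λ:
  k = 1: 54/87 = 0.6207
  k = 2: (54 + 29)/87 = 83/87 = 0.954
  k = 3: (54 + 29 + 4)/87 = 87/87 = 1

Summary (fraction, with percent):

explained: PC1 0.6207 (62.07%), PC2 0.3333 (33.33%), PC3 0.046 (4.6%);  cumulative: 0.6207, 0.954, 1


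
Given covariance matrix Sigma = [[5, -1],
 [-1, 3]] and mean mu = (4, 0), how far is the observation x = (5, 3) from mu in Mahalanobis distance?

Step 1 — centre the observation: (x - mu) = (1, 3).

Step 2 — invert Sigma. det(Sigma) = 5·3 - (-1)² = 14.
  Sigma^{-1} = (1/det) · [[d, -b], [-b, a]] = [[0.2143, 0.0714],
 [0.0714, 0.3571]].

Step 3 — form the quadratic (x - mu)^T · Sigma^{-1} · (x - mu):
  Sigma^{-1} · (x - mu) = (0.4286, 1.1429).
  (x - mu)^T · [Sigma^{-1} · (x - mu)] = (1)·(0.4286) + (3)·(1.1429) = 3.8571.

Step 4 — take square root: d = √(3.8571) ≈ 1.964.

d(x, mu) = √(3.8571) ≈ 1.964


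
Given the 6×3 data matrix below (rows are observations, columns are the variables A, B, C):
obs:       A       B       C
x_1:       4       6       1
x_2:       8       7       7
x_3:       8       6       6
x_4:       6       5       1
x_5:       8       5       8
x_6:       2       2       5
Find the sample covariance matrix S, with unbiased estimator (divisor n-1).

Step 1 — column means:
  mean(A) = (4 + 8 + 8 + 6 + 8 + 2) / 6 = 36/6 = 6
  mean(B) = (6 + 7 + 6 + 5 + 5 + 2) / 6 = 31/6 = 5.1667
  mean(C) = (1 + 7 + 6 + 1 + 8 + 5) / 6 = 28/6 = 4.6667

Step 2 — sample covariance S[i,j] = (1/(n-1)) · Σ_k (x_{k,i} - mean_i) · (x_{k,j} - mean_j), with n-1 = 5.
  S[A,A] = ((-2)·(-2) + (2)·(2) + (2)·(2) + (0)·(0) + (2)·(2) + (-4)·(-4)) / 5 = 32/5 = 6.4
  S[A,B] = ((-2)·(0.8333) + (2)·(1.8333) + (2)·(0.8333) + (0)·(-0.1667) + (2)·(-0.1667) + (-4)·(-3.1667)) / 5 = 16/5 = 3.2
  S[A,C] = ((-2)·(-3.6667) + (2)·(2.3333) + (2)·(1.3333) + (0)·(-3.6667) + (2)·(3.3333) + (-4)·(0.3333)) / 5 = 20/5 = 4
  S[B,B] = ((0.8333)·(0.8333) + (1.8333)·(1.8333) + (0.8333)·(0.8333) + (-0.1667)·(-0.1667) + (-0.1667)·(-0.1667) + (-3.1667)·(-3.1667)) / 5 = 14.8333/5 = 2.9667
  S[B,C] = ((0.8333)·(-3.6667) + (1.8333)·(2.3333) + (0.8333)·(1.3333) + (-0.1667)·(-3.6667) + (-0.1667)·(3.3333) + (-3.1667)·(0.3333)) / 5 = 1.3333/5 = 0.2667
  S[C,C] = ((-3.6667)·(-3.6667) + (2.3333)·(2.3333) + (1.3333)·(1.3333) + (-3.6667)·(-3.6667) + (3.3333)·(3.3333) + (0.3333)·(0.3333)) / 5 = 45.3333/5 = 9.0667

S is symmetric (S[j,i] = S[i,j]). Assembling:

S = [[6.4, 3.2, 4],
 [3.2, 2.9667, 0.2667],
 [4, 0.2667, 9.0667]]


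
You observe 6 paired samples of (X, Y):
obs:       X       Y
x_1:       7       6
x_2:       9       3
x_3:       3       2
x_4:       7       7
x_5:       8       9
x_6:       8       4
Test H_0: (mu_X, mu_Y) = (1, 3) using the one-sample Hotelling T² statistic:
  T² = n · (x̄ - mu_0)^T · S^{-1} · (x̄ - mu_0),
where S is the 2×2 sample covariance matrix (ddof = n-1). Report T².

Step 1 — sample mean vector:
  mean(X) = (7 + 9 + 3 + 7 + 8 + 8) / 6 = 42/6 = 7
  mean(Y) = (6 + 3 + 2 + 7 + 9 + 4) / 6 = 31/6 = 5.1667
  x̄ = (7, 5.1667),  deviation x̄ - mu_0 = (7, 5.1667) - (1, 3) = (6, 2.1667).

Step 2 — sample covariance matrix, S[i,j] = (1/(n-1)) · Σ_k (x_{k,i} - mean_i) · (x_{k,j} - mean_j), divisor n-1 = 5:
  S[X,X] = ((0)·(0) + (2)·(2) + (-4)·(-4) + (0)·(0) + (1)·(1) + (1)·(1)) / 5 = 22/5 = 4.4
  S[X,Y] = ((0)·(0.8333) + (2)·(-2.1667) + (-4)·(-3.1667) + (0)·(1.8333) + (1)·(3.8333) + (1)·(-1.1667)) / 5 = 11/5 = 2.2
  S[Y,Y] = ((0.8333)·(0.8333) + (-2.1667)·(-2.1667) + (-3.1667)·(-3.1667) + (1.8333)·(1.8333) + (3.8333)·(3.8333) + (-1.1667)·(-1.1667)) / 5 = 34.8333/5 = 6.9667
  S = [[4.4, 2.2],
 [2.2, 6.9667]].

Step 3 — invert S. det(S) = 4.4·6.9667 - (2.2)² = 25.8133.
  S^{-1} = (1/det) · [[d, -b], [-b, a]] = [[0.2699, -0.0852],
 [-0.0852, 0.1705]].

Step 4 — quadratic form (x̄ - mu_0)^T · S^{-1} · (x̄ - mu_0):
  S^{-1} · (x̄ - mu_0) = (1.4347, -0.142),
  (x̄ - mu_0)^T · [...] = (6)·(1.4347) + (2.1667)·(-0.142) = 8.3002.

Step 5 — scale by n: T² = 6 · 8.3002 = 49.8011.

T² ≈ 49.8011


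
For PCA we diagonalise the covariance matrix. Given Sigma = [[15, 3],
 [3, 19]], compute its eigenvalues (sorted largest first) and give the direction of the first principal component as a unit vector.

Step 1 — characteristic polynomial of 2×2 Sigma:
  det(Sigma - λI) = λ² - trace · λ + det = 0.
  trace = 15 + 19 = 34, det = 15·19 - (3)² = 276.
Step 2 — discriminant:
  Δ = trace² - 4·det = 1156 - 1104 = 52.
Step 3 — eigenvalues:
  λ = (trace ± √Δ)/2 = (34 ± 7.2111)/2,
  λ_1 = 20.6056,  λ_2 = 13.3944.

Step 4 — unit eigenvector for λ_1: solve (Sigma - λ_1 I)v = 0. First row:
  (15 - 20.6056)·v_x + (3)·v_y = 0, i.e. (-5.6056)·v_x + (3)·v_y = 0,
  so v ∝ (b, λ_1 - a) = (3, 5.6056) = u.
  ||u|| = √((3)² + (5.6056)²) = √(40.4222) ≈ 6.3578,
  v_1 = u/||u|| ≈ (0.4719, 0.8817) (||v_1|| = 1).

λ_1 = 20.6056,  λ_2 = 13.3944;  v_1 ≈ (0.4719, 0.8817)


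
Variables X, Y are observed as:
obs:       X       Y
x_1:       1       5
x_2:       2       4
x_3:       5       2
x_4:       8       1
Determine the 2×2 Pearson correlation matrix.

Step 1 — column means:
  mean(X) = (1 + 2 + 5 + 8) / 4 = 16/4 = 4
  mean(Y) = (5 + 4 + 2 + 1) / 4 = 12/4 = 3

Step 2 — sample variances and covariances s[i,j] = (1/(n-1)) · Σ_k (x_{k,i} - mean_i) · (x_{k,j} - mean_j), with n-1 = 3:
  s[X,X] = ((-3)·(-3) + (-2)·(-2) + (1)·(1) + (4)·(4)) / 3 = 30/3 = 10
  s[X,Y] = ((-3)·(2) + (-2)·(1) + (1)·(-1) + (4)·(-2)) / 3 = -17/3 = -5.6667
  s[Y,Y] = ((2)·(2) + (1)·(1) + (-1)·(-1) + (-2)·(-2)) / 3 = 10/3 = 3.3333
  Sample standard deviations s_i = √(s[i,i]):
  s(X) = √(10) = 3.1623
  s(Y) = √(3.3333) = 1.8257

Step 3 — r_{ij} = s_{ij} / (s_i · s_j):
  r[X,X] = 1 (diagonal).
  r[X,Y] = -5.6667 / (3.1623 · 1.8257) = -5.6667 / 5.7735 = -0.9815
  r[Y,Y] = 1 (diagonal).

R is symmetric with unit diagonal. Assembling:

R = [[1, -0.9815],
 [-0.9815, 1]]


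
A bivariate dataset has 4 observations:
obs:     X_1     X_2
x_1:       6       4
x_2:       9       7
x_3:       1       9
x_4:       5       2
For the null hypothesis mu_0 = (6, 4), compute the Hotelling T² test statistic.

Step 1 — sample mean vector:
  mean(X_1) = (6 + 9 + 1 + 5) / 4 = 21/4 = 5.25
  mean(X_2) = (4 + 7 + 9 + 2) / 4 = 22/4 = 5.5
  x̄ = (5.25, 5.5),  deviation x̄ - mu_0 = (5.25, 5.5) - (6, 4) = (-0.75, 1.5).

Step 2 — sample covariance matrix, S[i,j] = (1/(n-1)) · Σ_k (x_{k,i} - mean_i) · (x_{k,j} - mean_j), divisor n-1 = 3:
  S[X_1,X_1] = ((0.75)·(0.75) + (3.75)·(3.75) + (-4.25)·(-4.25) + (-0.25)·(-0.25)) / 3 = 32.75/3 = 10.9167
  S[X_1,X_2] = ((0.75)·(-1.5) + (3.75)·(1.5) + (-4.25)·(3.5) + (-0.25)·(-3.5)) / 3 = -9.5/3 = -3.1667
  S[X_2,X_2] = ((-1.5)·(-1.5) + (1.5)·(1.5) + (3.5)·(3.5) + (-3.5)·(-3.5)) / 3 = 29/3 = 9.6667
  S = [[10.9167, -3.1667],
 [-3.1667, 9.6667]].

Step 3 — invert S. det(S) = 10.9167·9.6667 - (-3.1667)² = 95.5.
  S^{-1} = (1/det) · [[d, -b], [-b, a]] = [[0.1012, 0.0332],
 [0.0332, 0.1143]].

Step 4 — quadratic form (x̄ - mu_0)^T · S^{-1} · (x̄ - mu_0):
  S^{-1} · (x̄ - mu_0) = (-0.0262, 0.1466),
  (x̄ - mu_0)^T · [...] = (-0.75)·(-0.0262) + (1.5)·(0.1466) = 0.2395.

Step 5 — scale by n: T² = 4 · 0.2395 = 0.9581.

T² ≈ 0.9581


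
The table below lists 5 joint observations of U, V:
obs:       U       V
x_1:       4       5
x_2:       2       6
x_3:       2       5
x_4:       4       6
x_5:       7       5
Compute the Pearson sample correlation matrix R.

Step 1 — column means:
  mean(U) = (4 + 2 + 2 + 4 + 7) / 5 = 19/5 = 3.8
  mean(V) = (5 + 6 + 5 + 6 + 5) / 5 = 27/5 = 5.4

Step 2 — sample variances and covariances s[i,j] = (1/(n-1)) · Σ_k (x_{k,i} - mean_i) · (x_{k,j} - mean_j), with n-1 = 4:
  s[U,U] = ((0.2)·(0.2) + (-1.8)·(-1.8) + (-1.8)·(-1.8) + (0.2)·(0.2) + (3.2)·(3.2)) / 4 = 16.8/4 = 4.2
  s[U,V] = ((0.2)·(-0.4) + (-1.8)·(0.6) + (-1.8)·(-0.4) + (0.2)·(0.6) + (3.2)·(-0.4)) / 4 = -1.6/4 = -0.4
  s[V,V] = ((-0.4)·(-0.4) + (0.6)·(0.6) + (-0.4)·(-0.4) + (0.6)·(0.6) + (-0.4)·(-0.4)) / 4 = 1.2/4 = 0.3
  Sample standard deviations s_i = √(s[i,i]):
  s(U) = √(4.2) = 2.0494
  s(V) = √(0.3) = 0.5477

Step 3 — r_{ij} = s_{ij} / (s_i · s_j):
  r[U,U] = 1 (diagonal).
  r[U,V] = -0.4 / (2.0494 · 0.5477) = -0.4 / 1.1225 = -0.3563
  r[V,V] = 1 (diagonal).

R is symmetric with unit diagonal. Assembling:

R = [[1, -0.3563],
 [-0.3563, 1]]


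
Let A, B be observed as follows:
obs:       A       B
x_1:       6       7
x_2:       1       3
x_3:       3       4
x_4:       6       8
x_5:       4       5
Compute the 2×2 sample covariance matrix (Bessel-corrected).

Step 1 — column means:
  mean(A) = (6 + 1 + 3 + 6 + 4) / 5 = 20/5 = 4
  mean(B) = (7 + 3 + 4 + 8 + 5) / 5 = 27/5 = 5.4

Step 2 — sample covariance S[i,j] = (1/(n-1)) · Σ_k (x_{k,i} - mean_i) · (x_{k,j} - mean_j), with n-1 = 4.
  S[A,A] = ((2)·(2) + (-3)·(-3) + (-1)·(-1) + (2)·(2) + (0)·(0)) / 4 = 18/4 = 4.5
  S[A,B] = ((2)·(1.6) + (-3)·(-2.4) + (-1)·(-1.4) + (2)·(2.6) + (0)·(-0.4)) / 4 = 17/4 = 4.25
  S[B,B] = ((1.6)·(1.6) + (-2.4)·(-2.4) + (-1.4)·(-1.4) + (2.6)·(2.6) + (-0.4)·(-0.4)) / 4 = 17.2/4 = 4.3

S is symmetric (S[j,i] = S[i,j]). Assembling:

S = [[4.5, 4.25],
 [4.25, 4.3]]


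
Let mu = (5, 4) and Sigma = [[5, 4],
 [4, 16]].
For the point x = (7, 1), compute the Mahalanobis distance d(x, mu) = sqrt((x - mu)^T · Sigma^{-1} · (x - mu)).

Step 1 — centre the observation: (x - mu) = (2, -3).

Step 2 — invert Sigma. det(Sigma) = 5·16 - (4)² = 64.
  Sigma^{-1} = (1/det) · [[d, -b], [-b, a]] = [[0.25, -0.0625],
 [-0.0625, 0.0781]].

Step 3 — form the quadratic (x - mu)^T · Sigma^{-1} · (x - mu):
  Sigma^{-1} · (x - mu) = (0.6875, -0.3594).
  (x - mu)^T · [Sigma^{-1} · (x - mu)] = (2)·(0.6875) + (-3)·(-0.3594) = 2.4531.

Step 4 — take square root: d = √(2.4531) ≈ 1.5662.

d(x, mu) = √(2.4531) ≈ 1.5662


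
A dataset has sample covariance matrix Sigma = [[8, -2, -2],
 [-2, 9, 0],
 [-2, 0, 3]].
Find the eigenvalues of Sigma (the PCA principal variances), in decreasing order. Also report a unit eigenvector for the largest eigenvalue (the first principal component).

Step 1 — characteristic polynomial p(λ) = det(λI - Sigma) = λ³ - tr·λ² + c_1·λ - det, where tr = trace, c_1 = sum of the principal 2×2 minors, det = det(Sigma):
  tr = 8 + 9 + 3 = 20,
  c_1 = (8·9 - (-2)²) + (8·3 - (-2)²) + (9·3 - (0)²) = 68 + 20 + 27 = 115,
  det = 8·(9·3 - (0)²) - (-2)·((-2)·3 - (0)·(-2)) + (-2)·((-2)·(0) - 9·(-2)) = 8·(27) - (-2)·(-6) + (-2)·(18) = 168.
  So p(λ) = λ³ - 20λ² + 115λ - 168.
Step 2 — look for an integer root (rational root theorem: any rational root is an integer divisor of 168). Testing λ = 7:
  p(7) = 343 - 980 + 805 - 168 = 0  ✓
  Dividing out (λ - 7): p(λ) = (λ - 7)(λ² - 13λ + 24).
Step 3 — remaining eigenvalues from the quadratic λ² - 13λ + 24 = 0:
  Δ = 13² - 4·24 = 169 - 96 = 73,  λ = (13 ± √73)/2 = (13 ± 8.544)/2 ≈ 10.772 or 2.228.
  Sorted: λ_1 = 10.772,  λ_2 = 7,  λ_3 = 2.228  (check: sum = 20 = tr ✓).

Step 4 — unit eigenvector for λ_1 ≈ 10.772: v spans the null space of (Sigma - λ_1 I), whose rows are
  r_1 = (-2.772, -2, -2),  r_2 = (-2, -1.772, 0),  r_3 = (-2, 0, -7.772).
  v is orthogonal to every row, so take v ∝ r_1 × r_2 = ((-2)·(0) - (-2)·(-1.772), (-2)·(-2) - (-2.772)·(0), (-2.772)·(-1.772) - (-2)·(-2)) ≈ (-3.544, 4, 0.912).
  Rescale (multiply by -1 so the first nonzero entry is positive): u = (3.544, -4, -0.912).
  ||u|| = √((3.544)² + (-4)² + (-0.912)²) = √(29.3917) ≈ 5.4214,  v_1 = u/||u|| ≈ (0.6537, -0.7378, -0.1682) (||v_1|| = 1).

λ_1 = 10.772,  λ_2 = 7,  λ_3 = 2.228;  v_1 ≈ (0.6537, -0.7378, -0.1682)


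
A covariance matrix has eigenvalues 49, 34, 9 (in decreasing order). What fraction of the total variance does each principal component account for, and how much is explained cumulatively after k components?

Step 1 — total variance = trace(Sigma) = Σ λ_i = 49 + 34 + 9 = 92.

Step 2 — fraction explained by component i = λ_i / Σ λ:
  PC1: 49/92 = 0.5326
  PC2: 34/92 = 0.3696
  PC3: 9/92 = 0.0978

Step 3 — cumulative fraction after k components = (λ_1 + ... + λ_k) / Σ λ:
  k = 1: 49/92 = 0.5326
  k = 2: (49 + 34)/92 = 83/92 = 0.9022
  k = 3: (49 + 34 + 9)/92 = 92/92 = 1

Summary (fraction, with percent):

explained: PC1 0.5326 (53.26%), PC2 0.3696 (36.96%), PC3 0.0978 (9.78%);  cumulative: 0.5326, 0.9022, 1


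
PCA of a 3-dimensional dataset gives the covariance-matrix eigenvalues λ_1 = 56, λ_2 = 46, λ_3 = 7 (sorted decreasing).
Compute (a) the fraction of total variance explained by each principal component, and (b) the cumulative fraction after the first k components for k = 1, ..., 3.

Step 1 — total variance = trace(Sigma) = Σ λ_i = 56 + 46 + 7 = 109.

Step 2 — fraction explained by component i = λ_i / Σ λ:
  PC1: 56/109 = 0.5138
  PC2: 46/109 = 0.422
  PC3: 7/109 = 0.0642

Step 3 — cumulative fraction after k components = (λ_1 + ... + λ_k) / Σ λ:
  k = 1: 56/109 = 0.5138
  k = 2: (56 + 46)/109 = 102/109 = 0.9358
  k = 3: (56 + 46 + 7)/109 = 109/109 = 1

Summary (fraction, with percent):

explained: PC1 0.5138 (51.38%), PC2 0.422 (42.2%), PC3 0.0642 (6.42%);  cumulative: 0.5138, 0.9358, 1


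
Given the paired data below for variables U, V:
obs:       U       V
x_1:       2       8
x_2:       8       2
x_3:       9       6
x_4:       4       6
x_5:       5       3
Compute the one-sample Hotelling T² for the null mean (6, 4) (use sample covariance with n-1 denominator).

Step 1 — sample mean vector:
  mean(U) = (2 + 8 + 9 + 4 + 5) / 5 = 28/5 = 5.6
  mean(V) = (8 + 2 + 6 + 6 + 3) / 5 = 25/5 = 5
  x̄ = (5.6, 5),  deviation x̄ - mu_0 = (5.6, 5) - (6, 4) = (-0.4, 1).

Step 2 — sample covariance matrix, S[i,j] = (1/(n-1)) · Σ_k (x_{k,i} - mean_i) · (x_{k,j} - mean_j), divisor n-1 = 4:
  S[U,U] = ((-3.6)·(-3.6) + (2.4)·(2.4) + (3.4)·(3.4) + (-1.6)·(-1.6) + (-0.6)·(-0.6)) / 4 = 33.2/4 = 8.3
  S[U,V] = ((-3.6)·(3) + (2.4)·(-3) + (3.4)·(1) + (-1.6)·(1) + (-0.6)·(-2)) / 4 = -15/4 = -3.75
  S[V,V] = ((3)·(3) + (-3)·(-3) + (1)·(1) + (1)·(1) + (-2)·(-2)) / 4 = 24/4 = 6
  S = [[8.3, -3.75],
 [-3.75, 6]].

Step 3 — invert S. det(S) = 8.3·6 - (-3.75)² = 35.7375.
  S^{-1} = (1/det) · [[d, -b], [-b, a]] = [[0.1679, 0.1049],
 [0.1049, 0.2322]].

Step 4 — quadratic form (x̄ - mu_0)^T · S^{-1} · (x̄ - mu_0):
  S^{-1} · (x̄ - mu_0) = (0.0378, 0.1903),
  (x̄ - mu_0)^T · [...] = (-0.4)·(0.0378) + (1)·(0.1903) = 0.1752.

Step 5 — scale by n: T² = 5 · 0.1752 = 0.8758.

T² ≈ 0.8758


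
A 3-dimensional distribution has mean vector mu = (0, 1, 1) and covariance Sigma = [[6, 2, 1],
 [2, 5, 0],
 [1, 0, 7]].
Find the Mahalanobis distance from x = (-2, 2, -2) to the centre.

Step 1 — centre the observation: (x - mu) = (-2, 1, -3).

Step 2 — invert Sigma (cofactor / det for 3×3, or solve directly):
  Sigma^{-1} = [[0.1977, -0.0791, -0.0282],
 [-0.0791, 0.2316, 0.0113],
 [-0.0282, 0.0113, 0.1469]].

Step 3 — form the quadratic (x - mu)^T · Sigma^{-1} · (x - mu):
  Sigma^{-1} · (x - mu) = (-0.3898, 0.3559, -0.3729).
  (x - mu)^T · [Sigma^{-1} · (x - mu)] = (-2)·(-0.3898) + (1)·(0.3559) + (-3)·(-0.3729) = 2.2542.

Step 4 — take square root: d = √(2.2542) ≈ 1.5014.

d(x, mu) = √(2.2542) ≈ 1.5014


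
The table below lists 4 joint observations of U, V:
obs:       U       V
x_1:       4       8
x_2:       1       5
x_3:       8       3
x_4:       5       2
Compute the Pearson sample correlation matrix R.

Step 1 — column means:
  mean(U) = (4 + 1 + 8 + 5) / 4 = 18/4 = 4.5
  mean(V) = (8 + 5 + 3 + 2) / 4 = 18/4 = 4.5

Step 2 — sample variances and covariances s[i,j] = (1/(n-1)) · Σ_k (x_{k,i} - mean_i) · (x_{k,j} - mean_j), with n-1 = 3:
  s[U,U] = ((-0.5)·(-0.5) + (-3.5)·(-3.5) + (3.5)·(3.5) + (0.5)·(0.5)) / 3 = 25/3 = 8.3333
  s[U,V] = ((-0.5)·(3.5) + (-3.5)·(0.5) + (3.5)·(-1.5) + (0.5)·(-2.5)) / 3 = -10/3 = -3.3333
  s[V,V] = ((3.5)·(3.5) + (0.5)·(0.5) + (-1.5)·(-1.5) + (-2.5)·(-2.5)) / 3 = 21/3 = 7
  Sample standard deviations s_i = √(s[i,i]):
  s(U) = √(8.3333) = 2.8868
  s(V) = √(7) = 2.6458

Step 3 — r_{ij} = s_{ij} / (s_i · s_j):
  r[U,U] = 1 (diagonal).
  r[U,V] = -3.3333 / (2.8868 · 2.6458) = -3.3333 / 7.6376 = -0.4364
  r[V,V] = 1 (diagonal).

R is symmetric with unit diagonal. Assembling:

R = [[1, -0.4364],
 [-0.4364, 1]]


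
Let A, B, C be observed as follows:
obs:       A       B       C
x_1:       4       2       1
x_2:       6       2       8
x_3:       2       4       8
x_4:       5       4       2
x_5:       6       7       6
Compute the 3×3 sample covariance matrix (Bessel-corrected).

Step 1 — column means:
  mean(A) = (4 + 6 + 2 + 5 + 6) / 5 = 23/5 = 4.6
  mean(B) = (2 + 2 + 4 + 4 + 7) / 5 = 19/5 = 3.8
  mean(C) = (1 + 8 + 8 + 2 + 6) / 5 = 25/5 = 5

Step 2 — sample covariance S[i,j] = (1/(n-1)) · Σ_k (x_{k,i} - mean_i) · (x_{k,j} - mean_j), with n-1 = 4.
  S[A,A] = ((-0.6)·(-0.6) + (1.4)·(1.4) + (-2.6)·(-2.6) + (0.4)·(0.4) + (1.4)·(1.4)) / 4 = 11.2/4 = 2.8
  S[A,B] = ((-0.6)·(-1.8) + (1.4)·(-1.8) + (-2.6)·(0.2) + (0.4)·(0.2) + (1.4)·(3.2)) / 4 = 2.6/4 = 0.65
  S[A,C] = ((-0.6)·(-4) + (1.4)·(3) + (-2.6)·(3) + (0.4)·(-3) + (1.4)·(1)) / 4 = -1/4 = -0.25
  S[B,B] = ((-1.8)·(-1.8) + (-1.8)·(-1.8) + (0.2)·(0.2) + (0.2)·(0.2) + (3.2)·(3.2)) / 4 = 16.8/4 = 4.2
  S[B,C] = ((-1.8)·(-4) + (-1.8)·(3) + (0.2)·(3) + (0.2)·(-3) + (3.2)·(1)) / 4 = 5/4 = 1.25
  S[C,C] = ((-4)·(-4) + (3)·(3) + (3)·(3) + (-3)·(-3) + (1)·(1)) / 4 = 44/4 = 11

S is symmetric (S[j,i] = S[i,j]). Assembling:

S = [[2.8, 0.65, -0.25],
 [0.65, 4.2, 1.25],
 [-0.25, 1.25, 11]]


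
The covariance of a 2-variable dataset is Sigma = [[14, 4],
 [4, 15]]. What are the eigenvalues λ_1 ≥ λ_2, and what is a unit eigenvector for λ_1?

Step 1 — characteristic polynomial of 2×2 Sigma:
  det(Sigma - λI) = λ² - trace · λ + det = 0.
  trace = 14 + 15 = 29, det = 14·15 - (4)² = 194.
Step 2 — discriminant:
  Δ = trace² - 4·det = 841 - 776 = 65.
Step 3 — eigenvalues:
  λ = (trace ± √Δ)/2 = (29 ± 8.0623)/2,
  λ_1 = 18.5311,  λ_2 = 10.4689.

Step 4 — unit eigenvector for λ_1: solve (Sigma - λ_1 I)v = 0. First row:
  (14 - 18.5311)·v_x + (4)·v_y = 0, i.e. (-4.5311)·v_x + (4)·v_y = 0,
  so v ∝ (b, λ_1 - a) = (4, 4.5311) = u.
  ||u|| = √((4)² + (4.5311)²) = √(36.5311) ≈ 6.0441,
  v_1 = u/||u|| ≈ (0.6618, 0.7497) (||v_1|| = 1).

λ_1 = 18.5311,  λ_2 = 10.4689;  v_1 ≈ (0.6618, 0.7497)


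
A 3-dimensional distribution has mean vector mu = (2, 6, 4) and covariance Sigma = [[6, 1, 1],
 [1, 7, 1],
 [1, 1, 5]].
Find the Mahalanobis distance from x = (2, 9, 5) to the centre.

Step 1 — centre the observation: (x - mu) = (0, 3, 1).

Step 2 — invert Sigma (cofactor / det for 3×3, or solve directly):
  Sigma^{-1} = [[0.1753, -0.0206, -0.0309],
 [-0.0206, 0.1495, -0.0258],
 [-0.0309, -0.0258, 0.2113]].

Step 3 — form the quadratic (x - mu)^T · Sigma^{-1} · (x - mu):
  Sigma^{-1} · (x - mu) = (-0.0928, 0.4227, 0.134).
  (x - mu)^T · [Sigma^{-1} · (x - mu)] = (0)·(-0.0928) + (3)·(0.4227) + (1)·(0.134) = 1.4021.

Step 4 — take square root: d = √(1.4021) ≈ 1.1841.

d(x, mu) = √(1.4021) ≈ 1.1841


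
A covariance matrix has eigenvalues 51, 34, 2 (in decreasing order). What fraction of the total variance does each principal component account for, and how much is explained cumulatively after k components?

Step 1 — total variance = trace(Sigma) = Σ λ_i = 51 + 34 + 2 = 87.

Step 2 — fraction explained by component i = λ_i / Σ λ:
  PC1: 51/87 = 0.5862
  PC2: 34/87 = 0.3908
  PC3: 2/87 = 0.023

Step 3 — cumulative fraction after k components = (λ_1 + ... + λ_k) / Σ λ:
  k = 1: 51/87 = 0.5862
  k = 2: (51 + 34)/87 = 85/87 = 0.977
  k = 3: (51 + 34 + 2)/87 = 87/87 = 1

Summary (fraction, with percent):

explained: PC1 0.5862 (58.62%), PC2 0.3908 (39.08%), PC3 0.023 (2.3%);  cumulative: 0.5862, 0.977, 1


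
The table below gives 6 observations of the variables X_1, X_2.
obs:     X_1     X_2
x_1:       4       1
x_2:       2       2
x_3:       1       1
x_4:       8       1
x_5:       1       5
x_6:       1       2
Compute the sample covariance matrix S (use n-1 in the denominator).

Step 1 — column means:
  mean(X_1) = (4 + 2 + 1 + 8 + 1 + 1) / 6 = 17/6 = 2.8333
  mean(X_2) = (1 + 2 + 1 + 1 + 5 + 2) / 6 = 12/6 = 2

Step 2 — sample covariance S[i,j] = (1/(n-1)) · Σ_k (x_{k,i} - mean_i) · (x_{k,j} - mean_j), with n-1 = 5.
  S[X_1,X_1] = ((1.1667)·(1.1667) + (-0.8333)·(-0.8333) + (-1.8333)·(-1.8333) + (5.1667)·(5.1667) + (-1.8333)·(-1.8333) + (-1.8333)·(-1.8333)) / 5 = 38.8333/5 = 7.7667
  S[X_1,X_2] = ((1.1667)·(-1) + (-0.8333)·(0) + (-1.8333)·(-1) + (5.1667)·(-1) + (-1.8333)·(3) + (-1.8333)·(0)) / 5 = -10/5 = -2
  S[X_2,X_2] = ((-1)·(-1) + (0)·(0) + (-1)·(-1) + (-1)·(-1) + (3)·(3) + (0)·(0)) / 5 = 12/5 = 2.4

S is symmetric (S[j,i] = S[i,j]). Assembling:

S = [[7.7667, -2],
 [-2, 2.4]]


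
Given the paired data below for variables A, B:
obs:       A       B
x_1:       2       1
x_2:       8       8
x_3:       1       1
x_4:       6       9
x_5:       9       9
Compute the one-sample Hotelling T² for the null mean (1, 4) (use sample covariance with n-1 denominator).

Step 1 — sample mean vector:
  mean(A) = (2 + 8 + 1 + 6 + 9) / 5 = 26/5 = 5.2
  mean(B) = (1 + 8 + 1 + 9 + 9) / 5 = 28/5 = 5.6
  x̄ = (5.2, 5.6),  deviation x̄ - mu_0 = (5.2, 5.6) - (1, 4) = (4.2, 1.6).

Step 2 — sample covariance matrix, S[i,j] = (1/(n-1)) · Σ_k (x_{k,i} - mean_i) · (x_{k,j} - mean_j), divisor n-1 = 4:
  S[A,A] = ((-3.2)·(-3.2) + (2.8)·(2.8) + (-4.2)·(-4.2) + (0.8)·(0.8) + (3.8)·(3.8)) / 4 = 50.8/4 = 12.7
  S[A,B] = ((-3.2)·(-4.6) + (2.8)·(2.4) + (-4.2)·(-4.6) + (0.8)·(3.4) + (3.8)·(3.4)) / 4 = 56.4/4 = 14.1
  S[B,B] = ((-4.6)·(-4.6) + (2.4)·(2.4) + (-4.6)·(-4.6) + (3.4)·(3.4) + (3.4)·(3.4)) / 4 = 71.2/4 = 17.8
  S = [[12.7, 14.1],
 [14.1, 17.8]].

Step 3 — invert S. det(S) = 12.7·17.8 - (14.1)² = 27.25.
  S^{-1} = (1/det) · [[d, -b], [-b, a]] = [[0.6532, -0.5174],
 [-0.5174, 0.4661]].

Step 4 — quadratic form (x̄ - mu_0)^T · S^{-1} · (x̄ - mu_0):
  S^{-1} · (x̄ - mu_0) = (1.9156, -1.4275),
  (x̄ - mu_0)^T · [...] = (4.2)·(1.9156) + (1.6)·(-1.4275) = 5.7615.

Step 5 — scale by n: T² = 5 · 5.7615 = 28.8073.

T² ≈ 28.8073
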